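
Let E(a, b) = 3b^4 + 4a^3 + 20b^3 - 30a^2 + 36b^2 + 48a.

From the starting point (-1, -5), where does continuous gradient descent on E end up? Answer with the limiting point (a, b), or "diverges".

E is separable, so gradient descent decouples: a follows -∂E/∂a, b follows -∂E/∂b.
∂E/∂a = 12(a - 4)(a - 1); at a=-1 this is 120, so a decreases.
∂E/∂b = 12b(b + 2)(b + 3); at b=-5 this is -360, so b increases.
The a-coordinate has no critical point in that direction and runs off to infinity.

diverges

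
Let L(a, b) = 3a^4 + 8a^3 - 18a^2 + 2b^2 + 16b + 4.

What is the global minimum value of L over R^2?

-163

L(a,b) separates as P(a) + Q(b) + 4, so its minimum is min P + min Q + 4.
P'(a) = 12a(a - 1)(a + 3) vanishes at a ∈ {-3, 0, 1}; Q'(b) = 4b + 16 vanishes at b ∈ {-4}.
Local minima of P (where P''>0): P(-3)=-135, P(1)=-7. Local minima of Q: Q(-4)=-32.
So the global minimum of L is P(-3) + Q(-4) + 4 = -135 − 32 + 4 = -163, attained at (-3, -4).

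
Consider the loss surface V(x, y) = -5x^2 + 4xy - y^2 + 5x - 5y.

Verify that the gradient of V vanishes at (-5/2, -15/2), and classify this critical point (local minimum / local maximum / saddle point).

∇V = (-10x + 4y + 5, 4x - 2y - 5); substituting (-5/2, -15/2) gives ∇V = (0, 0), so (-5/2, -15/2) is indeed a critical point.
The Hessian of V is constant: H = [[-10, 4], [4, -2]].
det(H) = (-10)·(-2) − 4² = 4.
det(H) > 0 and tr(H) = -12 < 0, so H is negative definite and the point is a local maximum.

local maximum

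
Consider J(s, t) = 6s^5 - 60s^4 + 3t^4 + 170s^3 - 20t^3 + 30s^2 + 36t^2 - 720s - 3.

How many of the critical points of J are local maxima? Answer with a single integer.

2

J separates as a function of s plus a function of t, so ∇J=0 decouples.
∂J/∂s = 30(s - 4)(s - 3)(s - 2)(s + 1) = 0 at s ∈ {-1, 2, 3, 4}; ∂J/∂t = 12t(t - 3)(t - 2) = 0 at t ∈ {0, 2, 3}.
The Hessian is diagonal: diag(J_ss, J_tt). Second derivatives: J_ss(-1)=-1800, J_ss(2)=180, J_ss(3)=-120, J_ss(4)=300; J_tt(0)=72, J_tt(2)=-24, J_tt(3)=36.
Local maxima occur where both diagonal entries negative: (-1, 2), (3, 2). Count: 2.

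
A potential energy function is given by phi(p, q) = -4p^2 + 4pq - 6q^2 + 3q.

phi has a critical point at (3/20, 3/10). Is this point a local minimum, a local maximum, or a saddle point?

local maximum

The Hessian of phi is constant: H = [[-8, 4], [4, -12]].
det(H) = (-8)·(-12) − 4² = 80.
det(H) > 0 and tr(H) = -20 < 0, so H is negative definite and the point is a local maximum.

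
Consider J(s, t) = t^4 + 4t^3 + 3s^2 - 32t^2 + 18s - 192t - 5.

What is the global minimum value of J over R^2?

-800

J(s,t) separates as P(s) + Q(t) − 5, so its minimum is min P + min Q − 5.
P'(s) = 6s + 18 vanishes at s ∈ {-3}; Q'(t) = 4(t - 4)(t + 3)(t + 4) vanishes at t ∈ {-4, -3, 4}.
Local minima of P (where P''>0): P(-3)=-27. Local minima of Q: Q(-4)=256, Q(4)=-768.
So the global minimum of J is P(-3) + Q(4) − 5 = -27 − 768 − 5 = -800, attained at (-3, 4).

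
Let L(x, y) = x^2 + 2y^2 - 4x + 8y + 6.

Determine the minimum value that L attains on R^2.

L(x,y) separates as P(x) + Q(y) + 6, so its minimum is min P + min Q + 6.
P'(x) = 2x - 4 vanishes at x ∈ {2}; Q'(y) = 4y + 8 vanishes at y ∈ {-2}.
Local minima of P (where P''>0): P(2)=-4. Local minima of Q: Q(-2)=-8.
So the global minimum of L is P(2) + Q(-2) + 6 = -4 − 8 + 6 = -6, attained at (2, -2).

-6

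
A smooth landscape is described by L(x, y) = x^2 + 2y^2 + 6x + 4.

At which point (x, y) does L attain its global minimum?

L(x,y) separates as P(x) + Q(y) + 4, so its minimum is min P + min Q + 4.
P'(x) = 2x + 6 vanishes at x ∈ {-3}; Q'(y) = 4y vanishes at y ∈ {0}.
Local minima of P (where P''>0): P(-3)=-9. Local minima of Q: Q(0)=0.
So the global minimum of L is P(-3) + Q(0) + 4 = -9 + 0 + 4 = -5, attained at (-3, 0).

(-3, 0)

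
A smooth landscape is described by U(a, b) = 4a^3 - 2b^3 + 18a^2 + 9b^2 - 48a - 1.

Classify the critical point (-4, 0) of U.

saddle point

The mixed partial ∂²U/∂a∂b is 0, so the Hessian at any point is diag(U_aa, U_bb) = diag(12(2a + 3), 6(-2b + 3)).
At (-4, 0): H = diag(-60, 18).
The eigenvalues have opposite signs, so H is indefinite: a saddle point.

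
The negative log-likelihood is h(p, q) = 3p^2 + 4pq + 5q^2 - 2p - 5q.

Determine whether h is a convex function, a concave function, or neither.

convex

h is quadratic, so its Hessian is the constant matrix H = [[6, 4], [4, 10]].
det(H) = 44, tr(H) = 16.
det(H) > 0 and tr(H) > 0, so H is positive definite everywhere: convex.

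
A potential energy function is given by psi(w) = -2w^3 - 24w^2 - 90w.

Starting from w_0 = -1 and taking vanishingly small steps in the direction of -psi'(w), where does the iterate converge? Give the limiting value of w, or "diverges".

psi'(w) = -6(w + 3)(w + 5), so psi'(-1) = -48.
Gradient descent moves in the -psi' direction, i.e. w is increasing.
There is no critical point above w=-1, and psi' keeps the same sign, so the iterate runs off to +∞.

diverges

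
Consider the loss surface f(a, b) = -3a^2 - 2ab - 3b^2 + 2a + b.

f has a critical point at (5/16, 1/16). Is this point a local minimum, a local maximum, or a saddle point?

The Hessian of f is constant: H = [[-6, -2], [-2, -6]].
det(H) = (-6)·(-6) − (-2)² = 32.
det(H) > 0 and tr(H) = -12 < 0, so H is negative definite and the point is a local maximum.

local maximum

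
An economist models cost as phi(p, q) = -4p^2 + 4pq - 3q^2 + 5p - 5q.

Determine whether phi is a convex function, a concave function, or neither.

concave

phi is quadratic, so its Hessian is the constant matrix H = [[-8, 4], [4, -6]].
det(H) = 32, tr(H) = -14.
det(H) > 0 and tr(H) < 0, so H is negative definite everywhere: concave.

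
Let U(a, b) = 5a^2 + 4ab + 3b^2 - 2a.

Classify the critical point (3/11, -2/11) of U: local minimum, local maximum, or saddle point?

The Hessian of U is constant: H = [[10, 4], [4, 6]].
det(H) = 10·6 − 4² = 44.
det(H) > 0 and tr(H) = 16 > 0, so H is positive definite and the point is a local minimum.

local minimum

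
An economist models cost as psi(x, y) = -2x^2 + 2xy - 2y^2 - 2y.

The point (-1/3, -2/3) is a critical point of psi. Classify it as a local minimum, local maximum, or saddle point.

local maximum

The Hessian of psi is constant: H = [[-4, 2], [2, -4]].
det(H) = (-4)·(-4) − 2² = 12.
det(H) > 0 and tr(H) = -8 < 0, so H is negative definite and the point is a local maximum.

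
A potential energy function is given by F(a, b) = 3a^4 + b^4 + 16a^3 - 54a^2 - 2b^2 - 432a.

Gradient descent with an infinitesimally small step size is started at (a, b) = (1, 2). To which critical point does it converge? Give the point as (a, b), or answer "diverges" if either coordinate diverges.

F is separable, so gradient descent decouples: a follows -∂F/∂a, b follows -∂F/∂b.
∂F/∂a = 12(a - 3)(a + 3)(a + 4); at a=1 this is -480, so a increases.
∂F/∂b = 4b(b - 1)(b + 1); at b=2 this is 24, so b decreases.
a converges to its nearest critical value 3 (a local min of the a-part); b converges to 1. The iterate converges to (3, 1).

(3, 1)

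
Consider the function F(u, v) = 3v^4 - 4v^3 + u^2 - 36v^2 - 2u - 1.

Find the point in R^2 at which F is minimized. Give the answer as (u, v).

(1, 3)

F(u,v) separates as P(u) + Q(v) − 1, so its minimum is min P + min Q − 1.
P'(u) = 2u - 2 vanishes at u ∈ {1}; Q'(v) = 12v(v - 3)(v + 2) vanishes at v ∈ {-2, 0, 3}.
Local minima of P (where P''>0): P(1)=-1. Local minima of Q: Q(-2)=-64, Q(3)=-189.
So the global minimum of F is P(1) + Q(3) − 1 = -1 − 189 − 1 = -191, attained at (1, 3).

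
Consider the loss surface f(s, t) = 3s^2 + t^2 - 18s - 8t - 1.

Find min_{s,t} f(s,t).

-44

f(s,t) separates as P(s) + Q(t) − 1, so its minimum is min P + min Q − 1.
P'(s) = 6s - 18 vanishes at s ∈ {3}; Q'(t) = 2(t - 4) vanishes at t ∈ {4}.
Local minima of P (where P''>0): P(3)=-27. Local minima of Q: Q(4)=-16.
So the global minimum of f is P(3) + Q(4) − 1 = -27 − 16 − 1 = -44, attained at (3, 4).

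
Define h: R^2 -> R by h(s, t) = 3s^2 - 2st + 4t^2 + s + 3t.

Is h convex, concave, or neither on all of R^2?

h is quadratic, so its Hessian is the constant matrix H = [[6, -2], [-2, 8]].
det(H) = 44, tr(H) = 14.
det(H) > 0 and tr(H) > 0, so H is positive definite everywhere: convex.

convex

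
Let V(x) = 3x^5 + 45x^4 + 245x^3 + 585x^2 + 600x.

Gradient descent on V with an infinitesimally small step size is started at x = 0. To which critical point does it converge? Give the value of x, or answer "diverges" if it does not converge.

-1

V'(x) = 15(x + 1)(x + 2)(x + 4)(x + 5), so V'(0) = 600.
Gradient descent moves in the -V' direction, i.e. x is decreasing.
The nearest critical point in that direction is x = -1, where V'' = 180 > 0 (a local minimum). The iterate converges there.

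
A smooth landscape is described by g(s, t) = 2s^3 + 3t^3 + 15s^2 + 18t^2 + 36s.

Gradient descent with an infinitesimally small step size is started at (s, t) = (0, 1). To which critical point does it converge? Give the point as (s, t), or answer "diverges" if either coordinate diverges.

(-2, 0)

g is separable, so gradient descent decouples: s follows -∂g/∂s, t follows -∂g/∂t.
∂g/∂s = 6(s + 2)(s + 3); at s=0 this is 36, so s decreases.
∂g/∂t = 9t(t + 4); at t=1 this is 45, so t decreases.
s converges to its nearest critical value -2 (a local min of the s-part); t converges to 0. The iterate converges to (-2, 0).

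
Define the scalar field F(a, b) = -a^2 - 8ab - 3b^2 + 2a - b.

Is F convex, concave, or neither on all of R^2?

neither

F is quadratic, so its Hessian is the constant matrix H = [[-2, -8], [-8, -6]].
det(H) = -52, tr(H) = -8.
det(H) < 0, so H is indefinite: neither convex nor concave.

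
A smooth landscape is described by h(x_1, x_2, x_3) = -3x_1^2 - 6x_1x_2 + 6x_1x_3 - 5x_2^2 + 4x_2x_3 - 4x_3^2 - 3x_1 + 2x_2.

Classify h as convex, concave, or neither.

concave

h is quadratic, so its Hessian is the constant matrix H = [[-6, -6, 6], [-6, -10, 4], [6, 4, -8]].
Leading principal minors: -6, 24, -24.
Signs alternate −, +, − ⇒ H ≺ 0 ⇒ concave.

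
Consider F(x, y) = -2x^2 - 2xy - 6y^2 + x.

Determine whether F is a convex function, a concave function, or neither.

concave

F is quadratic, so its Hessian is the constant matrix H = [[-4, -2], [-2, -12]].
det(H) = 44, tr(H) = -16.
det(H) > 0 and tr(H) < 0, so H is negative definite everywhere: concave.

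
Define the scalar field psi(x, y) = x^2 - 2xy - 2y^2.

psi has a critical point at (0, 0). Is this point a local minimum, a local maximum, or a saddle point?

saddle point

The Hessian of psi is constant: H = [[2, -2], [-2, -4]].
det(H) = 2·(-4) − (-2)² = -12.
Since det(H) < 0, H is indefinite and the critical point is a saddle point.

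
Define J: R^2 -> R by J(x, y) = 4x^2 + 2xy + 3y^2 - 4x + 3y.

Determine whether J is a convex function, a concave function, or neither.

convex

J is quadratic, so its Hessian is the constant matrix H = [[8, 2], [2, 6]].
det(H) = 44, tr(H) = 14.
det(H) > 0 and tr(H) > 0, so H is positive definite everywhere: convex.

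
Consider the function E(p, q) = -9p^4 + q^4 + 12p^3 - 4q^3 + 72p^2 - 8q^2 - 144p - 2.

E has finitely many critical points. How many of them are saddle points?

5

E separates as a function of p plus a function of q, so ∇E=0 decouples.
∂E/∂p = -36(p - 2)(p - 1)(p + 2) = 0 at p ∈ {-2, 1, 2}; ∂E/∂q = 4q(q - 4)(q + 1) = 0 at q ∈ {-1, 0, 4}.
The Hessian is diagonal: diag(E_pp, E_qq). Second derivatives: E_pp(-2)=-432, E_pp(1)=108, E_pp(2)=-144; E_qq(-1)=20, E_qq(0)=-16, E_qq(4)=80.
Saddle points occur where the two diagonal entries have opposite signs: (-2, -1), (-2, 4), (1, 0), (2, -1), (2, 4). Count: 5.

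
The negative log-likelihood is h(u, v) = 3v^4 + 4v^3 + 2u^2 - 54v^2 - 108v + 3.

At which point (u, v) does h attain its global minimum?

(0, 3)

h(u,v) separates as P(u) + Q(v) + 3, so its minimum is min P + min Q + 3.
P'(u) = 4u vanishes at u ∈ {0}; Q'(v) = 12(v - 3)(v + 1)(v + 3) vanishes at v ∈ {-3, -1, 3}.
Local minima of P (where P''>0): P(0)=0. Local minima of Q: Q(-3)=-27, Q(3)=-459.
So the global minimum of h is P(0) + Q(3) + 3 = 0 − 459 + 3 = -456, attained at (0, 3).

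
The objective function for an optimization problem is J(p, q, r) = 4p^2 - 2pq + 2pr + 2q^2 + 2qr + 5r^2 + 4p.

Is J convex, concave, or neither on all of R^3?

convex

J is quadratic, so its Hessian is the constant matrix H = [[8, -2, 2], [-2, 4, 2], [2, 2, 10]].
Leading principal minors: 8, 28, 216.
All positive ⇒ H ≻ 0 ⇒ convex.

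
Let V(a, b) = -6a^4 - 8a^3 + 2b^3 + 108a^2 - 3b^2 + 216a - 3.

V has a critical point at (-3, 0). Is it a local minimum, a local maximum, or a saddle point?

local maximum

The mixed partial ∂²V/∂a∂b is 0, so the Hessian at any point is diag(V_aa, V_bb) = diag(24(-3a^2 - 2a + 9), 6(2b - 1)).
At (-3, 0): H = diag(-288, -6).
Both eigenvalues are negative, so H is negative definite: a local maximum.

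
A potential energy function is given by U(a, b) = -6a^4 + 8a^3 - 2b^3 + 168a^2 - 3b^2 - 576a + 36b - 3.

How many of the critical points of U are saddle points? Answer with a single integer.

U separates as a function of a plus a function of b, so ∇U=0 decouples.
∂U/∂a = -24(a - 3)(a - 2)(a + 4) = 0 at a ∈ {-4, 2, 3}; ∂U/∂b = -6(b - 2)(b + 3) = 0 at b ∈ {-3, 2}.
The Hessian is diagonal: diag(U_aa, U_bb). Second derivatives: U_aa(-4)=-1008, U_aa(2)=144, U_aa(3)=-168; U_bb(-3)=30, U_bb(2)=-30.
Saddle points occur where the two diagonal entries have opposite signs: (-4, -3), (2, 2), (3, -3). Count: 3.

3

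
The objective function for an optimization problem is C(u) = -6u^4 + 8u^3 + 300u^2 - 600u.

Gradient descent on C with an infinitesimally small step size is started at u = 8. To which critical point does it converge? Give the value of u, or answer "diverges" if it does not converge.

C'(u) = -24(u - 5)(u - 1)(u + 5), so C'(8) = -6552.
Gradient descent moves in the -C' direction, i.e. u is increasing.
There is no critical point above u=8, and C' keeps the same sign, so the iterate runs off to +∞.

diverges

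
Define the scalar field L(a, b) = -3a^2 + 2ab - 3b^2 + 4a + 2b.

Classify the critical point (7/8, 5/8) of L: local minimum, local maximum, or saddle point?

local maximum

The Hessian of L is constant: H = [[-6, 2], [2, -6]].
det(H) = (-6)·(-6) − 2² = 32.
det(H) > 0 and tr(H) = -12 < 0, so H is negative definite and the point is a local maximum.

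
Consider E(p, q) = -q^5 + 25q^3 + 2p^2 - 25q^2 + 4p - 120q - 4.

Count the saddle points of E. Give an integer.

2

E separates as a function of p plus a function of q, so ∇E=0 decouples.
∂E/∂p = 4(p + 1) = 0 at p ∈ {-1}; ∂E/∂q = -5(q - 3)(q - 2)(q + 1)(q + 4) = 0 at q ∈ {-4, -1, 2, 3}.
The Hessian is diagonal: diag(E_pp, E_qq). Second derivatives: E_pp(-1)=4; E_qq(-4)=630, E_qq(-1)=-180, E_qq(2)=90, E_qq(3)=-140.
Saddle points occur where the two diagonal entries have opposite signs: (-1, -1), (-1, 3). Count: 2.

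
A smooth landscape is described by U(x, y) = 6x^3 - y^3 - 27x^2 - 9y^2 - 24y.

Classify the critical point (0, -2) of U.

The mixed partial ∂²U/∂x∂y is 0, so the Hessian at any point is diag(U_xx, U_yy) = diag(18(2x - 3), -6(y + 3)).
At (0, -2): H = diag(-54, -6).
Both eigenvalues are negative, so H is negative definite: a local maximum.

local maximum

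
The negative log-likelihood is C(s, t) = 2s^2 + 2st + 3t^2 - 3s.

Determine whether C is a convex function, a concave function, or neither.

convex

C is quadratic, so its Hessian is the constant matrix H = [[4, 2], [2, 6]].
det(H) = 20, tr(H) = 10.
det(H) > 0 and tr(H) > 0, so H is positive definite everywhere: convex.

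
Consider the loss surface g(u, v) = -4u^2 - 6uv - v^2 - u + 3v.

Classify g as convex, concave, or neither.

neither

g is quadratic, so its Hessian is the constant matrix H = [[-8, -6], [-6, -2]].
det(H) = -20, tr(H) = -10.
det(H) < 0, so H is indefinite: neither convex nor concave.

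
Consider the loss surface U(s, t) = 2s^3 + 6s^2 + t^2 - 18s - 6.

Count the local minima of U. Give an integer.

U separates as a function of s plus a function of t, so ∇U=0 decouples.
∂U/∂s = 6(s - 1)(s + 3) = 0 at s ∈ {-3, 1}; ∂U/∂t = 2t = 0 at t ∈ {0}.
The Hessian is diagonal: diag(U_ss, U_tt). Second derivatives: U_ss(-3)=-24, U_ss(1)=24; U_tt(0)=2.
Local minima occur where both diagonal entries positive: (1, 0). Count: 1.

1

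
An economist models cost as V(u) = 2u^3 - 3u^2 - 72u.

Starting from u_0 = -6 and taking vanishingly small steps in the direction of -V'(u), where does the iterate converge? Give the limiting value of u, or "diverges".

diverges

V'(u) = 6(u - 4)(u + 3), so V'(-6) = 180.
Gradient descent moves in the -V' direction, i.e. u is decreasing.
There is no critical point below u=-6, and V' keeps the same sign, so the iterate runs off to −∞.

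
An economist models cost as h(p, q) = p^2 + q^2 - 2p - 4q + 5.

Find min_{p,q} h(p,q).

0

h(p,q) separates as A(p) + B(q) + 5, so its minimum is min A + min B + 5.
A'(p) = 2p - 2 vanishes at p ∈ {1}; B'(q) = 2q - 4 vanishes at q ∈ {2}.
Local minima of A (where A''>0): A(1)=-1. Local minima of B: B(2)=-4.
So the global minimum of h is A(1) + B(2) + 5 = -1 − 4 + 5 = 0, attained at (1, 2).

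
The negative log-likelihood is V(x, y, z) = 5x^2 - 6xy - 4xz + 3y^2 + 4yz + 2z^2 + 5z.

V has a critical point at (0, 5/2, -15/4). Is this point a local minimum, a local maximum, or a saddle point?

The Hessian is constant: H = [[10, -6, -4], [-6, 6, 4], [-4, 4, 4]].
Leading principal minors: Δ₁ = 10, Δ₂ = 24, Δ₃ = 32.
All leading minors are positive, so H is positive definite: a local minimum.

local minimum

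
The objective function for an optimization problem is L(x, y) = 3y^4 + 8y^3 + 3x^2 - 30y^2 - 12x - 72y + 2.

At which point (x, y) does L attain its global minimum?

(2, 2)

L(x,y) separates as P(x) + Q(y) + 2, so its minimum is min P + min Q + 2.
P'(x) = 6x - 12 vanishes at x ∈ {2}; Q'(y) = 12(y - 2)(y + 1)(y + 3) vanishes at y ∈ {-3, -1, 2}.
Local minima of P (where P''>0): P(2)=-12. Local minima of Q: Q(-3)=-27, Q(2)=-152.
So the global minimum of L is P(2) + Q(2) + 2 = -12 − 152 + 2 = -162, attained at (2, 2).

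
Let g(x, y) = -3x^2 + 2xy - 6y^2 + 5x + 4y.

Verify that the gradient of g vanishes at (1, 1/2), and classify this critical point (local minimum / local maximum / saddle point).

local maximum

∇g = (-6x + 2y + 5, 2x - 12y + 4); substituting (1, 1/2) gives ∇g = (0, 0), so (1, 1/2) is indeed a critical point.
The Hessian of g is constant: H = [[-6, 2], [2, -12]].
det(H) = (-6)·(-12) − 2² = 68.
det(H) > 0 and tr(H) = -18 < 0, so H is negative definite and the point is a local maximum.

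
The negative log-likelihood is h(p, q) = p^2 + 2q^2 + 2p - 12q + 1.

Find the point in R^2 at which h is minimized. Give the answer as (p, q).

h(p,q) separates as A(p) + B(q) + 1, so its minimum is min A + min B + 1.
A'(p) = 2p + 2 vanishes at p ∈ {-1}; B'(q) = 4q - 12 vanishes at q ∈ {3}.
Local minima of A (where A''>0): A(-1)=-1. Local minima of B: B(3)=-18.
So the global minimum of h is A(-1) + B(3) + 1 = -1 − 18 + 1 = -18, attained at (-1, 3).

(-1, 3)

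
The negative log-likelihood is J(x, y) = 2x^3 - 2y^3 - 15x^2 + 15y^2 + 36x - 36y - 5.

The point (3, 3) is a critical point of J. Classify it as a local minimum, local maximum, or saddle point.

The mixed partial ∂²J/∂x∂y is 0, so the Hessian at any point is diag(J_xx, J_yy) = diag(6(2x - 5), 6(-2y + 5)).
At (3, 3): H = diag(6, -6).
The eigenvalues have opposite signs, so H is indefinite: a saddle point.

saddle point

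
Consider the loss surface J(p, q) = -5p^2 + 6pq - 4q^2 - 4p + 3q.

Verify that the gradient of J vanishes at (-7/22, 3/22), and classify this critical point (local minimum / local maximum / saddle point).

local maximum

∇J = (-10p + 6q - 4, 6p - 8q + 3); substituting (-7/22, 3/22) gives ∇J = (0, 0), so (-7/22, 3/22) is indeed a critical point.
The Hessian of J is constant: H = [[-10, 6], [6, -8]].
det(H) = (-10)·(-8) − 6² = 44.
det(H) > 0 and tr(H) = -18 < 0, so H is negative definite and the point is a local maximum.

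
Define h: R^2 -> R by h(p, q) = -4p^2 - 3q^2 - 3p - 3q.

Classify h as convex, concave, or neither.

h is quadratic, so its Hessian is the constant matrix H = [[-8, 0], [0, -6]].
det(H) = 48, tr(H) = -14.
det(H) > 0 and tr(H) < 0, so H is negative definite everywhere: concave.

concave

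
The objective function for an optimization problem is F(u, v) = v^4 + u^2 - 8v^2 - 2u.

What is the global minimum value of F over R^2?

F(u,v) separates as P(u) + Q(v), so its minimum is min P + min Q.
P'(u) = 2u - 2 vanishes at u ∈ {1}; Q'(v) = 4v(v - 2)(v + 2) vanishes at v ∈ {-2, 0, 2}.
Local minima of P (where P''>0): P(1)=-1. Local minima of Q: Q(-2)=-16, Q(2)=-16.
So the global minimum of F is P(1) + Q(-2) = -1 − 16 = -17, attained at (1, -2).

-17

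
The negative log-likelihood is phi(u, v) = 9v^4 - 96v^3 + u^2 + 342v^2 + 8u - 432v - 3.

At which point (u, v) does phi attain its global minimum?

(-4, 1)

phi(u,v) separates as P(u) + Q(v) − 3, so its minimum is min P + min Q − 3.
P'(u) = 2u + 8 vanishes at u ∈ {-4}; Q'(v) = 36(v - 4)(v - 3)(v - 1) vanishes at v ∈ {1, 3, 4}.
Local minima of P (where P''>0): P(-4)=-16. Local minima of Q: Q(1)=-177, Q(4)=-96.
So the global minimum of phi is P(-4) + Q(1) − 3 = -16 − 177 − 3 = -196, attained at (-4, 1).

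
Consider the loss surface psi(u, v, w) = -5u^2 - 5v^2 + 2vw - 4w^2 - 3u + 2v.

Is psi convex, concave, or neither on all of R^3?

psi is quadratic, so its Hessian is the constant matrix H = [[-10, 0, 0], [0, -10, 2], [0, 2, -8]].
Leading principal minors: -10, 100, -760.
Signs alternate −, +, − ⇒ H ≺ 0 ⇒ concave.

concave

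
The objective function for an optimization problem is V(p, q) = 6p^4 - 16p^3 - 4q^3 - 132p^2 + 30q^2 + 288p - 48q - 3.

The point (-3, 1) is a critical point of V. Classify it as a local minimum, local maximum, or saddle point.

The mixed partial ∂²V/∂p∂q is 0, so the Hessian at any point is diag(V_pp, V_qq) = diag(24(3p^2 - 4p - 11), 12(-2q + 5)).
At (-3, 1): H = diag(672, 36).
Both eigenvalues are positive, so H is positive definite: a local minimum.

local minimum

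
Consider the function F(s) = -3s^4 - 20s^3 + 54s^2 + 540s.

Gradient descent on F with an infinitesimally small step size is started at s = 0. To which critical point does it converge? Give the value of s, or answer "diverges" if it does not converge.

-3

F'(s) = -12(s - 3)(s + 3)(s + 5), so F'(0) = 540.
Gradient descent moves in the -F' direction, i.e. s is decreasing.
The nearest critical point in that direction is s = -3, where F'' = 144 > 0 (a local minimum). The iterate converges there.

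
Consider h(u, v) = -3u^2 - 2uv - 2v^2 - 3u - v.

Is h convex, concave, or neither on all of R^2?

concave

h is quadratic, so its Hessian is the constant matrix H = [[-6, -2], [-2, -4]].
det(H) = 20, tr(H) = -10.
det(H) > 0 and tr(H) < 0, so H is negative definite everywhere: concave.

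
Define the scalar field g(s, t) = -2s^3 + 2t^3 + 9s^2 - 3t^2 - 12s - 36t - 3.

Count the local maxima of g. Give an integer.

1

g separates as a function of s plus a function of t, so ∇g=0 decouples.
∂g/∂s = -6(s - 2)(s - 1) = 0 at s ∈ {1, 2}; ∂g/∂t = 6(t - 3)(t + 2) = 0 at t ∈ {-2, 3}.
The Hessian is diagonal: diag(g_ss, g_tt). Second derivatives: g_ss(1)=6, g_ss(2)=-6; g_tt(-2)=-30, g_tt(3)=30.
Local maxima occur where both diagonal entries negative: (2, -2). Count: 1.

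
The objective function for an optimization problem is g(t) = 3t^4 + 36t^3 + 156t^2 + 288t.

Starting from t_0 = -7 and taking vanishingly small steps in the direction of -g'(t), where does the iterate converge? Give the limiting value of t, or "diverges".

g'(t) = 12(t + 2)(t + 3)(t + 4), so g'(-7) = -720.
Gradient descent moves in the -g' direction, i.e. t is increasing.
The nearest critical point in that direction is t = -4, where g'' = 24 > 0 (a local minimum). The iterate converges there.

-4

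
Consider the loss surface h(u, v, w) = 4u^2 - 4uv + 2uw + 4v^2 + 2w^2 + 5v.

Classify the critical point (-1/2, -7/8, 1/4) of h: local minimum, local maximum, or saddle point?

The Hessian is constant: H = [[8, -4, 2], [-4, 8, 0], [2, 0, 4]].
Leading principal minors: Δ₁ = 8, Δ₂ = 48, Δ₃ = 160.
All leading minors are positive, so H is positive definite: a local minimum.

local minimum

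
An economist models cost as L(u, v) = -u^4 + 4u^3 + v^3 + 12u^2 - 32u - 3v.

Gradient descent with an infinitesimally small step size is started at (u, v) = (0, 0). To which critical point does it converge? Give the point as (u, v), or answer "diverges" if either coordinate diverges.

(1, 1)

L is separable, so gradient descent decouples: u follows -∂L/∂u, v follows -∂L/∂v.
∂L/∂u = -4(u - 4)(u - 1)(u + 2); at u=0 this is -32, so u increases.
∂L/∂v = 3(v - 1)(v + 1); at v=0 this is -3, so v increases.
u converges to its nearest critical value 1 (a local min of the u-part); v converges to 1. The iterate converges to (1, 1).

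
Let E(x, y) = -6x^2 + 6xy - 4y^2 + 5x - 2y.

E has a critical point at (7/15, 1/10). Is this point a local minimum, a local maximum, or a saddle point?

local maximum

The Hessian of E is constant: H = [[-12, 6], [6, -8]].
det(H) = (-12)·(-8) − 6² = 60.
det(H) > 0 and tr(H) = -20 < 0, so H is negative definite and the point is a local maximum.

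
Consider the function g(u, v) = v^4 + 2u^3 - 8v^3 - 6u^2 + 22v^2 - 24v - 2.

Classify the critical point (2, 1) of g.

The mixed partial ∂²g/∂u∂v is 0, so the Hessian at any point is diag(g_uu, g_vv) = diag(12(u - 1), 4(3v^2 - 12v + 11)).
At (2, 1): H = diag(12, 8).
Both eigenvalues are positive, so H is positive definite: a local minimum.

local minimum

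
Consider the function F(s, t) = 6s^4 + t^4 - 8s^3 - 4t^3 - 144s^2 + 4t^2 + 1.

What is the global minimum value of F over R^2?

F(s,t) separates as P(s) + Q(t) + 1, so its minimum is min P + min Q + 1.
P'(s) = 24s(s - 4)(s + 3) vanishes at s ∈ {-3, 0, 4}; Q'(t) = 4t(t - 2)(t - 1) vanishes at t ∈ {0, 1, 2}.
Local minima of P (where P''>0): P(-3)=-594, P(4)=-1280. Local minima of Q: Q(0)=0, Q(2)=0.
So the global minimum of F is P(4) + Q(0) + 1 = -1280 + 0 + 1 = -1279, attained at (4, 0).

-1279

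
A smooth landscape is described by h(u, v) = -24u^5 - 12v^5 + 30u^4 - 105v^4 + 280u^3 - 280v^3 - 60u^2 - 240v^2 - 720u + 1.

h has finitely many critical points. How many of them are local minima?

h separates as a function of u plus a function of v, so ∇h=0 decouples.
∂h/∂u = -120(u - 3)(u - 1)(u + 1)(u + 2) = 0 at u ∈ {-2, -1, 1, 3}; ∂h/∂v = -60v(v + 1)(v + 2)(v + 4) = 0 at v ∈ {-4, -2, -1, 0}.
The Hessian is diagonal: diag(h_uu, h_vv). Second derivatives: h_uu(-2)=1800, h_uu(-1)=-960, h_uu(1)=1440, h_uu(3)=-4800; h_vv(-4)=1440, h_vv(-2)=-240, h_vv(-1)=180, h_vv(0)=-480.
Local minima occur where both diagonal entries positive: (-2, -4), (-2, -1), (1, -4), (1, -1). Count: 4.

4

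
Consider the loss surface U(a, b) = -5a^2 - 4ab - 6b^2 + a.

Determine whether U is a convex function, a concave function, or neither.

concave

U is quadratic, so its Hessian is the constant matrix H = [[-10, -4], [-4, -12]].
det(H) = 104, tr(H) = -22.
det(H) > 0 and tr(H) < 0, so H is negative definite everywhere: concave.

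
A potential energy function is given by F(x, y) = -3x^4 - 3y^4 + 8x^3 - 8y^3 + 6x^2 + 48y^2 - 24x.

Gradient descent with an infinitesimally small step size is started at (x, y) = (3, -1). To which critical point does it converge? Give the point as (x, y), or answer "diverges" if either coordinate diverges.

F is separable, so gradient descent decouples: x follows -∂F/∂x, y follows -∂F/∂y.
∂F/∂x = -12(x - 2)(x - 1)(x + 1); at x=3 this is -96, so x increases.
∂F/∂y = -12y(y - 2)(y + 4); at y=-1 this is -108, so y increases.
The x-coordinate has no critical point in that direction and runs off to infinity.

diverges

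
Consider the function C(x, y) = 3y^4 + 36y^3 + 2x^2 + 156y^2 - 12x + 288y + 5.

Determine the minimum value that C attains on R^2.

C(x,y) separates as P(x) + Q(y) + 5, so its minimum is min P + min Q + 5.
P'(x) = 4x - 12 vanishes at x ∈ {3}; Q'(y) = 12(y + 2)(y + 3)(y + 4) vanishes at y ∈ {-4, -3, -2}.
Local minima of P (where P''>0): P(3)=-18. Local minima of Q: Q(-4)=-192, Q(-2)=-192.
So the global minimum of C is P(3) + Q(-4) + 5 = -18 − 192 + 5 = -205, attained at (3, -4).

-205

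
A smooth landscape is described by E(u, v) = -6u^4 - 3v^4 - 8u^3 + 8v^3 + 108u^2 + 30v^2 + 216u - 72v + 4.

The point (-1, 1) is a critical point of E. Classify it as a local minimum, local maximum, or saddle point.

The mixed partial ∂²E/∂u∂v is 0, so the Hessian at any point is diag(E_uu, E_vv) = diag(24(-3u^2 - 2u + 9), 12(-3v^2 + 4v + 5)).
At (-1, 1): H = diag(192, 72).
Both eigenvalues are positive, so H is positive definite: a local minimum.

local minimum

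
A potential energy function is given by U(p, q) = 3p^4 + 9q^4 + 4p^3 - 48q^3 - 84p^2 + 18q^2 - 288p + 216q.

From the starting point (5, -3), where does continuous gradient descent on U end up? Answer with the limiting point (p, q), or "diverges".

U is separable, so gradient descent decouples: p follows -∂U/∂p, q follows -∂U/∂q.
∂U/∂p = 12(p - 4)(p + 2)(p + 3); at p=5 this is 672, so p decreases.
∂U/∂q = 36(q - 3)(q - 2)(q + 1); at q=-3 this is -2160, so q increases.
p converges to its nearest critical value 4 (a local min of the p-part); q converges to -1. The iterate converges to (4, -1).

(4, -1)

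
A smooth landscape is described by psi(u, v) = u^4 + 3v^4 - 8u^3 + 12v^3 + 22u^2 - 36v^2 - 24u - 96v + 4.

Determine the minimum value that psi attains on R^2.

-197

psi(u,v) separates as P(u) + Q(v) + 4, so its minimum is min P + min Q + 4.
P'(u) = 4(u - 3)(u - 2)(u - 1) vanishes at u ∈ {1, 2, 3}; Q'(v) = 12(v - 2)(v + 1)(v + 4) vanishes at v ∈ {-4, -1, 2}.
Local minima of P (where P''>0): P(1)=-9, P(3)=-9. Local minima of Q: Q(-4)=-192, Q(2)=-192.
So the global minimum of psi is P(1) + Q(-4) + 4 = -9 − 192 + 4 = -197, attained at (1, -4).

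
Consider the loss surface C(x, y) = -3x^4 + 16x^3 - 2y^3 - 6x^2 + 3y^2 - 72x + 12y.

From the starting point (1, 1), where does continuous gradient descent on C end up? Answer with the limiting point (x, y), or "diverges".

(2, -1)

C is separable, so gradient descent decouples: x follows -∂C/∂x, y follows -∂C/∂y.
∂C/∂x = -12(x - 3)(x - 2)(x + 1); at x=1 this is -48, so x increases.
∂C/∂y = -6(y - 2)(y + 1); at y=1 this is 12, so y decreases.
x converges to its nearest critical value 2 (a local min of the x-part); y converges to -1. The iterate converges to (2, -1).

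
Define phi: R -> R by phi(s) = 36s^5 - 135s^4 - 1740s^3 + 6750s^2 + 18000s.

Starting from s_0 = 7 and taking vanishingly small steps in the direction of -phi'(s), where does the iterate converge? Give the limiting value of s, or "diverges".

phi'(s) = 180(s - 5)(s - 4)(s + 1)(s + 5), so phi'(7) = 103680.
Gradient descent moves in the -phi' direction, i.e. s is decreasing.
The nearest critical point in that direction is s = 5, where phi'' = 10800 > 0 (a local minimum). The iterate converges there.

5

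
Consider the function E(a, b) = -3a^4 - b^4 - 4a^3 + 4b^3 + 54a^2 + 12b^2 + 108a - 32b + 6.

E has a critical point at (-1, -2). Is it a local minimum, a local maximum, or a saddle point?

saddle point

The mixed partial ∂²E/∂a∂b is 0, so the Hessian at any point is diag(E_aa, E_bb) = diag(12(-3a^2 - 2a + 9), 12(-b^2 + 2b + 2)).
At (-1, -2): H = diag(96, -72).
The eigenvalues have opposite signs, so H is indefinite: a saddle point.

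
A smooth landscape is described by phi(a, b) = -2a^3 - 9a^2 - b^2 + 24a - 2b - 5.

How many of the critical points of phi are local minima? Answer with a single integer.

0

phi separates as a function of a plus a function of b, so ∇phi=0 decouples.
∂phi/∂a = -6(a - 1)(a + 4) = 0 at a ∈ {-4, 1}; ∂phi/∂b = -2(b + 1) = 0 at b ∈ {-1}.
The Hessian is diagonal: diag(phi_aa, phi_bb). Second derivatives: phi_aa(-4)=30, phi_aa(1)=-30; phi_bb(-1)=-2.
Local minima occur where both diagonal entries positive: none. Count: 0.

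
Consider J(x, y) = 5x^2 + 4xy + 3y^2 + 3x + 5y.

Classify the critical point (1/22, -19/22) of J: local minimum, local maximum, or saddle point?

local minimum

The Hessian of J is constant: H = [[10, 4], [4, 6]].
det(H) = 10·6 − 4² = 44.
det(H) > 0 and tr(H) = 16 > 0, so H is positive definite and the point is a local minimum.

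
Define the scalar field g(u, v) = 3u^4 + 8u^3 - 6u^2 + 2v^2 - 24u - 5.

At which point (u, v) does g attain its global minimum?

(1, 0)

g(u,v) separates as P(u) + Q(v) − 5, so its minimum is min P + min Q − 5.
P'(u) = 12(u - 1)(u + 1)(u + 2) vanishes at u ∈ {-2, -1, 1}; Q'(v) = 4v vanishes at v ∈ {0}.
Local minima of P (where P''>0): P(-2)=8, P(1)=-19. Local minima of Q: Q(0)=0.
So the global minimum of g is P(1) + Q(0) − 5 = -19 + 0 − 5 = -24, attained at (1, 0).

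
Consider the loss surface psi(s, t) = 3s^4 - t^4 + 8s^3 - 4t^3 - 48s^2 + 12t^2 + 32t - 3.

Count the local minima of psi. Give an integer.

2

psi separates as a function of s plus a function of t, so ∇psi=0 decouples.
∂psi/∂s = 12s(s - 2)(s + 4) = 0 at s ∈ {-4, 0, 2}; ∂psi/∂t = -4(t - 2)(t + 1)(t + 4) = 0 at t ∈ {-4, -1, 2}.
The Hessian is diagonal: diag(psi_ss, psi_tt). Second derivatives: psi_ss(-4)=288, psi_ss(0)=-96, psi_ss(2)=144; psi_tt(-4)=-72, psi_tt(-1)=36, psi_tt(2)=-72.
Local minima occur where both diagonal entries positive: (-4, -1), (2, -1). Count: 2.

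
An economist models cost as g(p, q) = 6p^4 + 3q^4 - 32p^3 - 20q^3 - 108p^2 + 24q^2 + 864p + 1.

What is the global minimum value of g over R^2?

-2341

g(p,q) separates as A(p) + B(q) + 1, so its minimum is min A + min B + 1.
A'(p) = 24(p - 4)(p - 3)(p + 3) vanishes at p ∈ {-3, 3, 4}; B'(q) = 12q(q - 4)(q - 1) vanishes at q ∈ {0, 1, 4}.
Local minima of A (where A''>0): A(-3)=-2214, A(4)=1216. Local minima of B: B(0)=0, B(4)=-128.
So the global minimum of g is A(-3) + B(4) + 1 = -2214 − 128 + 1 = -2341, attained at (-3, 4).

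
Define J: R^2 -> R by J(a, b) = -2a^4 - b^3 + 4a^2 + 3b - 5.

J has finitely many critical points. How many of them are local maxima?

J separates as a function of a plus a function of b, so ∇J=0 decouples.
∂J/∂a = -8a(a - 1)(a + 1) = 0 at a ∈ {-1, 0, 1}; ∂J/∂b = -3(b - 1)(b + 1) = 0 at b ∈ {-1, 1}.
The Hessian is diagonal: diag(J_aa, J_bb). Second derivatives: J_aa(-1)=-16, J_aa(0)=8, J_aa(1)=-16; J_bb(-1)=6, J_bb(1)=-6.
Local maxima occur where both diagonal entries negative: (-1, 1), (1, 1). Count: 2.

2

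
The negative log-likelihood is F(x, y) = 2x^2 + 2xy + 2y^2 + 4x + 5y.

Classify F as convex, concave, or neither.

convex

F is quadratic, so its Hessian is the constant matrix H = [[4, 2], [2, 4]].
det(H) = 12, tr(H) = 8.
det(H) > 0 and tr(H) > 0, so H is positive definite everywhere: convex.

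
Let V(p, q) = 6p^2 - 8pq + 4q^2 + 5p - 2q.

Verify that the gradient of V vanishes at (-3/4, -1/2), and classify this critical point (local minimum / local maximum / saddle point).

local minimum

∇V = (12p - 8q + 5, -8p + 8q - 2); substituting (-3/4, -1/2) gives ∇V = (0, 0), so (-3/4, -1/2) is indeed a critical point.
The Hessian of V is constant: H = [[12, -8], [-8, 8]].
det(H) = 12·8 − (-8)² = 32.
det(H) > 0 and tr(H) = 20 > 0, so H is positive definite and the point is a local minimum.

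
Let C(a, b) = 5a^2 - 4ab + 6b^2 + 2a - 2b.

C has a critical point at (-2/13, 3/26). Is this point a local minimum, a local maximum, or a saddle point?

local minimum

The Hessian of C is constant: H = [[10, -4], [-4, 12]].
det(H) = 10·12 − (-4)² = 104.
det(H) > 0 and tr(H) = 22 > 0, so H is positive definite and the point is a local minimum.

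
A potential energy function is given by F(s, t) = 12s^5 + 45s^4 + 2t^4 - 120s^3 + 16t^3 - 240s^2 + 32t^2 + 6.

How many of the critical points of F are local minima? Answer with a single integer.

F separates as a function of s plus a function of t, so ∇F=0 decouples.
∂F/∂s = 60s(s - 2)(s + 1)(s + 4) = 0 at s ∈ {-4, -1, 0, 2}; ∂F/∂t = 8t(t + 2)(t + 4) = 0 at t ∈ {-4, -2, 0}.
The Hessian is diagonal: diag(F_ss, F_tt). Second derivatives: F_ss(-4)=-4320, F_ss(-1)=540, F_ss(0)=-480, F_ss(2)=2160; F_tt(-4)=64, F_tt(-2)=-32, F_tt(0)=64.
Local minima occur where both diagonal entries positive: (-1, -4), (-1, 0), (2, -4), (2, 0). Count: 4.

4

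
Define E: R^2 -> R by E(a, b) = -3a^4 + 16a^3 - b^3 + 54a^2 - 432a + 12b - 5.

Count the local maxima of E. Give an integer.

E separates as a function of a plus a function of b, so ∇E=0 decouples.
∂E/∂a = -12(a - 4)(a - 3)(a + 3) = 0 at a ∈ {-3, 3, 4}; ∂E/∂b = -3(b - 2)(b + 2) = 0 at b ∈ {-2, 2}.
The Hessian is diagonal: diag(E_aa, E_bb). Second derivatives: E_aa(-3)=-504, E_aa(3)=72, E_aa(4)=-84; E_bb(-2)=12, E_bb(2)=-12.
Local maxima occur where both diagonal entries negative: (-3, 2), (4, 2). Count: 2.

2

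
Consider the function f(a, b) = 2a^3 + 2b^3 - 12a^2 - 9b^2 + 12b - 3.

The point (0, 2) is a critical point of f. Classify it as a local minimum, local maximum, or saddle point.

saddle point

The mixed partial ∂²f/∂a∂b is 0, so the Hessian at any point is diag(f_aa, f_bb) = diag(12(a - 2), 6(2b - 3)).
At (0, 2): H = diag(-24, 6).
The eigenvalues have opposite signs, so H is indefinite: a saddle point.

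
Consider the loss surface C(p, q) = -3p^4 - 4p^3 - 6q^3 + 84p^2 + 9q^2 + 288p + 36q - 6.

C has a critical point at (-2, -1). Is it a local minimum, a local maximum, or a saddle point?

The mixed partial ∂²C/∂p∂q is 0, so the Hessian at any point is diag(C_pp, C_qq) = diag(12(-3p^2 - 2p + 14), 18(-2q + 1)).
At (-2, -1): H = diag(72, 54).
Both eigenvalues are positive, so H is positive definite: a local minimum.

local minimum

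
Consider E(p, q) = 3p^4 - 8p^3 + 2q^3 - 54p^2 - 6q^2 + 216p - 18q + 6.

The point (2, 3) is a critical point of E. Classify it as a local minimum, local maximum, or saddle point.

saddle point

The mixed partial ∂²E/∂p∂q is 0, so the Hessian at any point is diag(E_pp, E_qq) = diag(12(3p^2 - 4p - 9), 12(q - 1)).
At (2, 3): H = diag(-60, 24).
The eigenvalues have opposite signs, so H is indefinite: a saddle point.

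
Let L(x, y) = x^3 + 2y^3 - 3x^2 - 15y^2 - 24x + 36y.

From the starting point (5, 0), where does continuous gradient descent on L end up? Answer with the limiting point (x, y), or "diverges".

L is separable, so gradient descent decouples: x follows -∂L/∂x, y follows -∂L/∂y.
∂L/∂x = 3(x - 4)(x + 2); at x=5 this is 21, so x decreases.
∂L/∂y = 6(y - 3)(y - 2); at y=0 this is 36, so y decreases.
The y-coordinate has no critical point in that direction and runs off to infinity.

diverges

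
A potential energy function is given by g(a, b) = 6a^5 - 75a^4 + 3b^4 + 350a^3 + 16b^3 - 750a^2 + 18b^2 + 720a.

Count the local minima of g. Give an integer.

4

g separates as a function of a plus a function of b, so ∇g=0 decouples.
∂g/∂a = 30(a - 4)(a - 3)(a - 2)(a - 1) = 0 at a ∈ {1, 2, 3, 4}; ∂g/∂b = 12b(b + 1)(b + 3) = 0 at b ∈ {-3, -1, 0}.
The Hessian is diagonal: diag(g_aa, g_bb). Second derivatives: g_aa(1)=-180, g_aa(2)=60, g_aa(3)=-60, g_aa(4)=180; g_bb(-3)=72, g_bb(-1)=-24, g_bb(0)=36.
Local minima occur where both diagonal entries positive: (2, -3), (2, 0), (4, -3), (4, 0). Count: 4.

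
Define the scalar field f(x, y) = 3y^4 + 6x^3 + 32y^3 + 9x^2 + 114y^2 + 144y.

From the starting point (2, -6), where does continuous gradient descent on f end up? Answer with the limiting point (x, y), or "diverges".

f is separable, so gradient descent decouples: x follows -∂f/∂x, y follows -∂f/∂y.
∂f/∂x = 18x(x + 1); at x=2 this is 108, so x decreases.
∂f/∂y = 12(y + 1)(y + 3)(y + 4); at y=-6 this is -360, so y increases.
x converges to its nearest critical value 0 (a local min of the x-part); y converges to -4. The iterate converges to (0, -4).

(0, -4)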